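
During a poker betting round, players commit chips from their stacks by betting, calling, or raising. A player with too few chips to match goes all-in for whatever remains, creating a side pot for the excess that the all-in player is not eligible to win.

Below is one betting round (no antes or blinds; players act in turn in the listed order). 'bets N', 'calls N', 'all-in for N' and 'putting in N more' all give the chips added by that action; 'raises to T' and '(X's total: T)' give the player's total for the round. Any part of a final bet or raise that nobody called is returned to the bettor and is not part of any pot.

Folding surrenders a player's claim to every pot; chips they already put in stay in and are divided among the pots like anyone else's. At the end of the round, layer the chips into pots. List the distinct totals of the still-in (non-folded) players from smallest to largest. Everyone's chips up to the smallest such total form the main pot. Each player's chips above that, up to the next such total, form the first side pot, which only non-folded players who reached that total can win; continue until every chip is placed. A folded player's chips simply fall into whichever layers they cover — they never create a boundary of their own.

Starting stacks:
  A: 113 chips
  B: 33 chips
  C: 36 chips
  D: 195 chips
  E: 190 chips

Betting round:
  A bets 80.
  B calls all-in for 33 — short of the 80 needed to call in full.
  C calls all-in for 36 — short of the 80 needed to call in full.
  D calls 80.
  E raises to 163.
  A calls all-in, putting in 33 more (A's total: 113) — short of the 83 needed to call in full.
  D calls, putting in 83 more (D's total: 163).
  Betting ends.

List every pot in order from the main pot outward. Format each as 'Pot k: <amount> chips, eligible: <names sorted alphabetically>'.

Pot 1: 165 chips, eligible: A, B, C, D, E
Pot 2: 12 chips, eligible: A, C, D, E
Pot 3: 231 chips, eligible: A, D, E
Pot 4: 100 chips, eligible: D, E

Derivation:
Contributions: A=113, B=33, C=36, D=163, E=163
Pot levels (distinct totals of non-folded players): 33, 36, 113, 163
Layer 1-33: 33 each from A, B, C, D, E = 33*5 = 165 chips; eligible A, B, C, D, E
Layer 34-36: 3 each from A, C, D, E = 3*4 = 12 chips; eligible A, C, D, E
Layer 37-113: 77 each from A, D, E = 77*3 = 231 chips; eligible A, D, E
Layer 114-163: 50 each from D, E = 50*2 = 100 chips; eligible D, E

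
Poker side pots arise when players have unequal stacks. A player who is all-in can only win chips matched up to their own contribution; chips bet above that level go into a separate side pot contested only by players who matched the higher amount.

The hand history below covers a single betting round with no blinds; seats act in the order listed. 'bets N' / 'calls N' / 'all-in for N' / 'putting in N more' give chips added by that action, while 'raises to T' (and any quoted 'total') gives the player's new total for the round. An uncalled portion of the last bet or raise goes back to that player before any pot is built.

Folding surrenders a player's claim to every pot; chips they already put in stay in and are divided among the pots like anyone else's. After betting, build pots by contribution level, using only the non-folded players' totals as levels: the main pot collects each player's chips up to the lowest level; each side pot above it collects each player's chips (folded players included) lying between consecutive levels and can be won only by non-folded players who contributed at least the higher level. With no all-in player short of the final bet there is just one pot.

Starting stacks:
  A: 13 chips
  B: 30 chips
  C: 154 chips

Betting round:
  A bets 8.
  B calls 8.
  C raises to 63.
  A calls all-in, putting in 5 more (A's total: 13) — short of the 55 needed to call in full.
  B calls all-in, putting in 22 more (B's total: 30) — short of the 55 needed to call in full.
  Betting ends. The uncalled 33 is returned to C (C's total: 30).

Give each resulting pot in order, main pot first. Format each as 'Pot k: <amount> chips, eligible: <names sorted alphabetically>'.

Contributions (after 33 returned to C): A=13, B=30, C=30
Pot levels (distinct totals of non-folded players): 13, 30
Layer 1-13: 13 each from A, B, C = 13*3 = 39 chips; eligible A, B, C
Layer 14-30: 17 each from B, C = 17*2 = 34 chips; eligible B, C

Pot 1: 39 chips, eligible: A, B, C
Pot 2: 34 chips, eligible: B, C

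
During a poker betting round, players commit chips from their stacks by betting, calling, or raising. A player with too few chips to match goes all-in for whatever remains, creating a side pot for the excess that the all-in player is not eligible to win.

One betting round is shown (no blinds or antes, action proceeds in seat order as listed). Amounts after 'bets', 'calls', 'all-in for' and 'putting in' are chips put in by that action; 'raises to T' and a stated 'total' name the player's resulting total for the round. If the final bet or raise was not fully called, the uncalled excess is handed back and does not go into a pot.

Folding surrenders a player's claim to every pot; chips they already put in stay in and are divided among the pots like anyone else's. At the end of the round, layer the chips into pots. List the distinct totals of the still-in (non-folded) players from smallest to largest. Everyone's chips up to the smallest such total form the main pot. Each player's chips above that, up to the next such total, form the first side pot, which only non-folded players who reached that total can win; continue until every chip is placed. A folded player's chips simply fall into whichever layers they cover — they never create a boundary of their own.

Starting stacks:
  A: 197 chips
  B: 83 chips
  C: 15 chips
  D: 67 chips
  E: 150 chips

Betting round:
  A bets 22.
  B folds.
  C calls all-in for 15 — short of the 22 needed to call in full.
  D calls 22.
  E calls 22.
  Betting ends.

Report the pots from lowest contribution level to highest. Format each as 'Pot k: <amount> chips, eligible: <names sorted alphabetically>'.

Pot 1: 60 chips, eligible: A, C, D, E
Pot 2: 21 chips, eligible: A, D, E

Derivation:
Contributions: A=22, C=15, D=22, E=22
Folded: B
Pot levels (distinct totals of non-folded players): 15, 22
Layer 1-15: 15 each from A, C, D, E = 15*4 = 60 chips; eligible A, C, D, E
Layer 16-22: 7 each from A, D, E = 7*3 = 21 chips; eligible A, D, E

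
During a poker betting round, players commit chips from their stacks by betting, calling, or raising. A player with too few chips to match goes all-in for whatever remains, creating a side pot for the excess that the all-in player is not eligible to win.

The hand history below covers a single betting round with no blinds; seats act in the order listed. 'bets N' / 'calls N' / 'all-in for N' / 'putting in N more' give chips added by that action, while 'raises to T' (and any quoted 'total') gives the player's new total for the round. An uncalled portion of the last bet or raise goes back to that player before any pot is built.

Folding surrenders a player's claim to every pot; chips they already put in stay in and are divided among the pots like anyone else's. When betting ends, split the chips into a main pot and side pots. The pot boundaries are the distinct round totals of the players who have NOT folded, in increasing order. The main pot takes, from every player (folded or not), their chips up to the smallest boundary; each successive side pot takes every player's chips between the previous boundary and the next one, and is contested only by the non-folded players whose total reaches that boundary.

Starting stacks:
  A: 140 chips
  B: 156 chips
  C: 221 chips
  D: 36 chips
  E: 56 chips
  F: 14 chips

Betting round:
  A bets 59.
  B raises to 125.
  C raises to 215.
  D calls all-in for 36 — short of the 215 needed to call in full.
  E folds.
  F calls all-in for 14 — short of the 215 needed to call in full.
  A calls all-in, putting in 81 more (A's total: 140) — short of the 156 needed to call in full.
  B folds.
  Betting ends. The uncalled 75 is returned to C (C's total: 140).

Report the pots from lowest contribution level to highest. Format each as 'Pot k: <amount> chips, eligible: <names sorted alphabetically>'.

Pot 1: 70 chips, eligible: A, C, D, F
Pot 2: 88 chips, eligible: A, C, D
Pot 3: 297 chips, eligible: A, C

Derivation:
Contributions (after 75 returned to C): A=140, B=125, C=140, D=36, F=14
Folded: B, E
Pot levels (distinct totals of non-folded players): 14, 36, 140
Layer 1-14: 14 each from A, B, C, D, F = 14*5 = 70 chips; eligible A, C, D, F
Layer 15-36: 22 each from A, B, C, D = 22*4 = 88 chips; eligible A, C, D
Layer 37-140: A 104 + B 89 + C 104 = 297 chips; eligible A, C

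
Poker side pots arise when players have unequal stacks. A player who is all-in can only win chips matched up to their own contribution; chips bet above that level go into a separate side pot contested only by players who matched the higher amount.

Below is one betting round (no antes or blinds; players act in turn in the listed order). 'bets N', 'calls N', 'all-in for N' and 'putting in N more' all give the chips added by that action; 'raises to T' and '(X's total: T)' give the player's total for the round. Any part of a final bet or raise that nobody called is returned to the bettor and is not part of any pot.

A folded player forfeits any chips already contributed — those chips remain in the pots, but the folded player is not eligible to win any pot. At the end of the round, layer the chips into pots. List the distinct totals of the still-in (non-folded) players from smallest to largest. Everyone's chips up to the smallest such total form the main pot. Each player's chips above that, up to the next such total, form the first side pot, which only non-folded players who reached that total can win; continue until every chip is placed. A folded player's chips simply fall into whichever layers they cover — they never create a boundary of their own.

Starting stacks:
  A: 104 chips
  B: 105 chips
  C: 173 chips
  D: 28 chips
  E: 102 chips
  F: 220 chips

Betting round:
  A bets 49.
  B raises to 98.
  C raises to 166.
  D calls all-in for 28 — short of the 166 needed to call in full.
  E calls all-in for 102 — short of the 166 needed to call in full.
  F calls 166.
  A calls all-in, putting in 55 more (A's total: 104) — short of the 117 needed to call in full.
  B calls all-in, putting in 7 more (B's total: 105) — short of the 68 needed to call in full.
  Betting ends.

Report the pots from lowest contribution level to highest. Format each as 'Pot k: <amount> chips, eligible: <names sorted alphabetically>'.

Contributions: A=104, B=105, C=166, D=28, E=102, F=166
Pot levels (distinct totals of non-folded players): 28, 102, 104, 105, 166
Layer 1-28: 28 each from A, B, C, D, E, F = 28*6 = 168 chips; eligible A, B, C, D, E, F
Layer 29-102: 74 each from A, B, C, E, F = 74*5 = 370 chips; eligible A, B, C, E, F
Layer 103-104: 2 each from A, B, C, F = 2*4 = 8 chips; eligible A, B, C, F
Layer 105-105: 1 each from B, C, F = 1*3 = 3 chips; eligible B, C, F
Layer 106-166: 61 each from C, F = 61*2 = 122 chips; eligible C, F

Pot 1: 168 chips, eligible: A, B, C, D, E, F
Pot 2: 370 chips, eligible: A, B, C, E, F
Pot 3: 8 chips, eligible: A, B, C, F
Pot 4: 3 chips, eligible: B, C, F
Pot 5: 122 chips, eligible: C, F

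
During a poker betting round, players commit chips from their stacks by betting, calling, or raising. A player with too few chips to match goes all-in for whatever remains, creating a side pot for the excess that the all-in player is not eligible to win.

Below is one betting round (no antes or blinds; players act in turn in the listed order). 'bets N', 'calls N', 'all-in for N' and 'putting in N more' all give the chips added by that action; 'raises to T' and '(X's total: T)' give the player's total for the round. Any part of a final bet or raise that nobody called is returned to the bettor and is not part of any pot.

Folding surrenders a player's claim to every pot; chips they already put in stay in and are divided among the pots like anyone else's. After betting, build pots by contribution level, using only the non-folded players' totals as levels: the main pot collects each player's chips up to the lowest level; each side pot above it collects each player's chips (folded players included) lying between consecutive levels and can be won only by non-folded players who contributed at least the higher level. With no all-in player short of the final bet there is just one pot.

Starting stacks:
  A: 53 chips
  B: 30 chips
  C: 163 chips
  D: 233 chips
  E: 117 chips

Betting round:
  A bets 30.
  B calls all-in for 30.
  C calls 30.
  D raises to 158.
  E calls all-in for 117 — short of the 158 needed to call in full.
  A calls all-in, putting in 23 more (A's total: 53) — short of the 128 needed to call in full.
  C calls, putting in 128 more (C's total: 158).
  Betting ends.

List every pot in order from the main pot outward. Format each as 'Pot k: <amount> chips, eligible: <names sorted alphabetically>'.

Contributions: A=53, B=30, C=158, D=158, E=117
Pot levels (distinct totals of non-folded players): 30, 53, 117, 158
Layer 1-30: 30 each from A, B, C, D, E = 30*5 = 150 chips; eligible A, B, C, D, E
Layer 31-53: 23 each from A, C, D, E = 23*4 = 92 chips; eligible A, C, D, E
Layer 54-117: 64 each from C, D, E = 64*3 = 192 chips; eligible C, D, E
Layer 118-158: 41 each from C, D = 41*2 = 82 chips; eligible C, D

Pot 1: 150 chips, eligible: A, B, C, D, E
Pot 2: 92 chips, eligible: A, C, D, E
Pot 3: 192 chips, eligible: C, D, E
Pot 4: 82 chips, eligible: C, D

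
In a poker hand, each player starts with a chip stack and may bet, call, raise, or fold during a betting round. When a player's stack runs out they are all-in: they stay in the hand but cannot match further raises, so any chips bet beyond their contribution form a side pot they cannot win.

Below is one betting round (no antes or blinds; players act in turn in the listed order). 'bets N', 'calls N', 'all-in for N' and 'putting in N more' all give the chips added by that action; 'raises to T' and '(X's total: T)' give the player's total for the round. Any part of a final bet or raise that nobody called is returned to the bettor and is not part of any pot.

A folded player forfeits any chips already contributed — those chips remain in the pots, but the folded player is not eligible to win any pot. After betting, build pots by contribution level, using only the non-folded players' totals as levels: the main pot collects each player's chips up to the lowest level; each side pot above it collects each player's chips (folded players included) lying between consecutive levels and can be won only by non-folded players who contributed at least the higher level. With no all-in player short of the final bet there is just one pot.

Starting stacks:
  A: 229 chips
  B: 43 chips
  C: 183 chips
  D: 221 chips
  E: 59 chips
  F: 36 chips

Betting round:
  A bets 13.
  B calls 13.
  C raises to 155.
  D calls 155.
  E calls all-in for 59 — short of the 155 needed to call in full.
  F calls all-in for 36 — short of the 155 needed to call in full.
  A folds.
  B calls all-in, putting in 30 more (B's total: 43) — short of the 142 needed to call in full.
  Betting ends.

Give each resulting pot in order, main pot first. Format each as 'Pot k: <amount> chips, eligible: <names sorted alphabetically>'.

Contributions: A=13, B=43, C=155, D=155, E=59, F=36
Folded: A
Pot levels (distinct totals of non-folded players): 36, 43, 59, 155
Layer 1-36: A 13 + B 36 + C 36 + D 36 + E 36 + F 36 = 193 chips; eligible B, C, D, E, F
Layer 37-43: 7 each from B, C, D, E = 7*4 = 28 chips; eligible B, C, D, E
Layer 44-59: 16 each from C, D, E = 16*3 = 48 chips; eligible C, D, E
Layer 60-155: 96 each from C, D = 96*2 = 192 chips; eligible C, D

Pot 1: 193 chips, eligible: B, C, D, E, F
Pot 2: 28 chips, eligible: B, C, D, E
Pot 3: 48 chips, eligible: C, D, E
Pot 4: 192 chips, eligible: C, D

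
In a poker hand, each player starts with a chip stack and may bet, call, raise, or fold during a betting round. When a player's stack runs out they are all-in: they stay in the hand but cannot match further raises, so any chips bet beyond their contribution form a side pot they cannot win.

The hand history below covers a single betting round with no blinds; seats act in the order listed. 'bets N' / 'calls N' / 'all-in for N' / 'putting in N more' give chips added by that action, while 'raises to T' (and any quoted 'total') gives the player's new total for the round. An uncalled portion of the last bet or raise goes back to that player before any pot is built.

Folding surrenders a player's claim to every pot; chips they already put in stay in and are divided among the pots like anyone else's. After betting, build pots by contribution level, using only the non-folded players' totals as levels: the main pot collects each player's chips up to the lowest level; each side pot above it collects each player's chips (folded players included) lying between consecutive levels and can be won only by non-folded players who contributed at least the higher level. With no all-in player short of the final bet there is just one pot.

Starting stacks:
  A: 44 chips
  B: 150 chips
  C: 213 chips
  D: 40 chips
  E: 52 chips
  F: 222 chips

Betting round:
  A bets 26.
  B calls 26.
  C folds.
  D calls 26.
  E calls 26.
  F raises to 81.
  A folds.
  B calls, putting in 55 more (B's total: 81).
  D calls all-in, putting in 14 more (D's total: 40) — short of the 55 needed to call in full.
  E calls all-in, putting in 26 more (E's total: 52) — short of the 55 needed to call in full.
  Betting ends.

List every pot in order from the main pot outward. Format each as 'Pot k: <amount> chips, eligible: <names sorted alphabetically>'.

Pot 1: 186 chips, eligible: B, D, E, F
Pot 2: 36 chips, eligible: B, E, F
Pot 3: 58 chips, eligible: B, F

Derivation:
Contributions: A=26, B=81, D=40, E=52, F=81
Folded: A, C
Pot levels (distinct totals of non-folded players): 40, 52, 81
Layer 1-40: A 26 + B 40 + D 40 + E 40 + F 40 = 186 chips; eligible B, D, E, F
Layer 41-52: 12 each from B, E, F = 12*3 = 36 chips; eligible B, E, F
Layer 53-81: 29 each from B, F = 29*2 = 58 chips; eligible B, F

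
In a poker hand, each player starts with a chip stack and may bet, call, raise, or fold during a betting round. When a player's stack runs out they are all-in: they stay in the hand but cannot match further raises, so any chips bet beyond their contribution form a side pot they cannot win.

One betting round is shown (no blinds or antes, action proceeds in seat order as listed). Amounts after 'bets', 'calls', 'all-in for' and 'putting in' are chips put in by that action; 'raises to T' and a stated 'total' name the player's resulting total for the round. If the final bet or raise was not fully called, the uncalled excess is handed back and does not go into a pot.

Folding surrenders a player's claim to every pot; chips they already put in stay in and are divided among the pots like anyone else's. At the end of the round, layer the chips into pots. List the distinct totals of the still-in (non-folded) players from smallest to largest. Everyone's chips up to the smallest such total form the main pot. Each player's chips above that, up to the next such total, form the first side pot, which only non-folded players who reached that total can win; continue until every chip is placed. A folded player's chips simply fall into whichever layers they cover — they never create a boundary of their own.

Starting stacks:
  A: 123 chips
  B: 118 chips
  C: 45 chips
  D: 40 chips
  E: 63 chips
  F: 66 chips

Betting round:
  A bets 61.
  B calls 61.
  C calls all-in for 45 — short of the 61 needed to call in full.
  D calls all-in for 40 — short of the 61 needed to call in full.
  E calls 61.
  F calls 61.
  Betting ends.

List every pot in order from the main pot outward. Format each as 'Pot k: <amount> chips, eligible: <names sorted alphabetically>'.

Contributions: A=61, B=61, C=45, D=40, E=61, F=61
Pot levels (distinct totals of non-folded players): 40, 45, 61
Layer 1-40: 40 each from A, B, C, D, E, F = 40*6 = 240 chips; eligible A, B, C, D, E, F
Layer 41-45: 5 each from A, B, C, E, F = 5*5 = 25 chips; eligible A, B, C, E, F
Layer 46-61: 16 each from A, B, E, F = 16*4 = 64 chips; eligible A, B, E, F

Pot 1: 240 chips, eligible: A, B, C, D, E, F
Pot 2: 25 chips, eligible: A, B, C, E, F
Pot 3: 64 chips, eligible: A, B, E, F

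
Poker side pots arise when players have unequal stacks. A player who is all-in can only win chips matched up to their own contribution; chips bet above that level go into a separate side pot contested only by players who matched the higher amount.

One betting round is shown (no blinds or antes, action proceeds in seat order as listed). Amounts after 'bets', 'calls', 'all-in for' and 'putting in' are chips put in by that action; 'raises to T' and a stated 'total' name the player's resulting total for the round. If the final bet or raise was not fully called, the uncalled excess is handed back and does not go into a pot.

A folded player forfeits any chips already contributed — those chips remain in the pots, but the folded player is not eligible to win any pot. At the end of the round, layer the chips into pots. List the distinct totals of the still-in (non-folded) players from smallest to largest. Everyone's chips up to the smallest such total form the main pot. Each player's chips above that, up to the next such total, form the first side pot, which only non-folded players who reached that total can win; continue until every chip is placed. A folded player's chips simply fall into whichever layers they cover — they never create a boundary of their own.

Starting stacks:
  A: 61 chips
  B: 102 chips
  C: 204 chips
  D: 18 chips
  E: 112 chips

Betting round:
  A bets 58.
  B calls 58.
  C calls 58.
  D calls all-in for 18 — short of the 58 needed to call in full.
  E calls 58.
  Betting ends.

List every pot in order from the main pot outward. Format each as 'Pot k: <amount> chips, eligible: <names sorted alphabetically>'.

Contributions: A=58, B=58, C=58, D=18, E=58
Pot levels (distinct totals of non-folded players): 18, 58
Layer 1-18: 18 each from A, B, C, D, E = 18*5 = 90 chips; eligible A, B, C, D, E
Layer 19-58: 40 each from A, B, C, E = 40*4 = 160 chips; eligible A, B, C, E

Pot 1: 90 chips, eligible: A, B, C, D, E
Pot 2: 160 chips, eligible: A, B, C, E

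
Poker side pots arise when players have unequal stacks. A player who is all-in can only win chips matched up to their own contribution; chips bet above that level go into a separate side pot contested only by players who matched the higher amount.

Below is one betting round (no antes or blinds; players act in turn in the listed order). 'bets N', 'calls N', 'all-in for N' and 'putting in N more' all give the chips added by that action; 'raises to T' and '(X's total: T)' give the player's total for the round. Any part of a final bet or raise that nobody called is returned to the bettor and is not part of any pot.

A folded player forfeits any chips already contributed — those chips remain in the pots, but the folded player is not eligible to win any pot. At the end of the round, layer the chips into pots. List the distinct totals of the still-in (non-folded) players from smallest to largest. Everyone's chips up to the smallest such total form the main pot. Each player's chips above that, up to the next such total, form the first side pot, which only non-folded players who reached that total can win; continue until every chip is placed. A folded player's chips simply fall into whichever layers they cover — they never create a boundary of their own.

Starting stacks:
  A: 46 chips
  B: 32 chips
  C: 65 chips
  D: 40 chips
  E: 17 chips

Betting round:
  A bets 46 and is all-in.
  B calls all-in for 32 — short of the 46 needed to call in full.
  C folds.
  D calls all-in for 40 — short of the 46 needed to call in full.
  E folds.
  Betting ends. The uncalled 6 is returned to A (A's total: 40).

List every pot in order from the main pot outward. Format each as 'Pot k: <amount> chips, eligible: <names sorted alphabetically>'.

Contributions (after 6 returned to A): A=40, B=32, D=40
Folded: C, E
Pot levels (distinct totals of non-folded players): 32, 40
Layer 1-32: 32 each from A, B, D = 32*3 = 96 chips; eligible A, B, D
Layer 33-40: 8 each from A, D = 8*2 = 16 chips; eligible A, D

Pot 1: 96 chips, eligible: A, B, D
Pot 2: 16 chips, eligible: A, D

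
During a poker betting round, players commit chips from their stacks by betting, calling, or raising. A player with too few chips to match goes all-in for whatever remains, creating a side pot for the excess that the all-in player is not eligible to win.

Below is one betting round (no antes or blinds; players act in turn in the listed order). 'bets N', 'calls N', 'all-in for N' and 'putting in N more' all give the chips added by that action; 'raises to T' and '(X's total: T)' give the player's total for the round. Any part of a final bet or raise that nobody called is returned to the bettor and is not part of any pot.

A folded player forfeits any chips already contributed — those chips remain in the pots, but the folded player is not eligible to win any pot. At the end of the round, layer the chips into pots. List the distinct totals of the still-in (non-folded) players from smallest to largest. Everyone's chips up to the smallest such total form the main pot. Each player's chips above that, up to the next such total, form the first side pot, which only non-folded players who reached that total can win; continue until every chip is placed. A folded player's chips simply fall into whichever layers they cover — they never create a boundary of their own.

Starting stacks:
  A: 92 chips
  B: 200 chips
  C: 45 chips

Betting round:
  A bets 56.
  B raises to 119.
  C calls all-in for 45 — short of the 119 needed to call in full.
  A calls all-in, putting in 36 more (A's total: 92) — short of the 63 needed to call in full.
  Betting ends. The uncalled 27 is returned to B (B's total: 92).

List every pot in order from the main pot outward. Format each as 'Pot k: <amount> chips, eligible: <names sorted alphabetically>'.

Contributions (after 27 returned to B): A=92, B=92, C=45
Pot levels (distinct totals of non-folded players): 45, 92
Layer 1-45: 45 each from A, B, C = 45*3 = 135 chips; eligible A, B, C
Layer 46-92: 47 each from A, B = 47*2 = 94 chips; eligible A, B

Pot 1: 135 chips, eligible: A, B, C
Pot 2: 94 chips, eligible: A, B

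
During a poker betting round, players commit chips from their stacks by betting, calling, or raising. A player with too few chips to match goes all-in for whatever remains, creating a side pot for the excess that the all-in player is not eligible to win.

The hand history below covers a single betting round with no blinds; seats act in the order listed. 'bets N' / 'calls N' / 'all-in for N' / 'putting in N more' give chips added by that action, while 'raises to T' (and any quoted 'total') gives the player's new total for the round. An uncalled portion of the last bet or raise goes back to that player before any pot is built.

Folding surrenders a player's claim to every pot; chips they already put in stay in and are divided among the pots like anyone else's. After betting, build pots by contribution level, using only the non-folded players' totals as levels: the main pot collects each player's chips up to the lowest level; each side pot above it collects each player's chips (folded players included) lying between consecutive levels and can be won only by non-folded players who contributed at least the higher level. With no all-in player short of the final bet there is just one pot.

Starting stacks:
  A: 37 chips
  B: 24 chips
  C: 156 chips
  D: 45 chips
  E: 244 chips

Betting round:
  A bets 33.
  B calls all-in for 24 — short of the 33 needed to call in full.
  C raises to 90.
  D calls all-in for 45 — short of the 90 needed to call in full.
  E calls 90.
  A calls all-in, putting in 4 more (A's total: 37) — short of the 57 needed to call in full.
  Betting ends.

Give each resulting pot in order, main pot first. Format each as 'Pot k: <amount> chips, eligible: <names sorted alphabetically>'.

Contributions: A=37, B=24, C=90, D=45, E=90
Pot levels (distinct totals of non-folded players): 24, 37, 45, 90
Layer 1-24: 24 each from A, B, C, D, E = 24*5 = 120 chips; eligible A, B, C, D, E
Layer 25-37: 13 each from A, C, D, E = 13*4 = 52 chips; eligible A, C, D, E
Layer 38-45: 8 each from C, D, E = 8*3 = 24 chips; eligible C, D, E
Layer 46-90: 45 each from C, E = 45*2 = 90 chips; eligible C, E

Pot 1: 120 chips, eligible: A, B, C, D, E
Pot 2: 52 chips, eligible: A, C, D, E
Pot 3: 24 chips, eligible: C, D, E
Pot 4: 90 chips, eligible: C, E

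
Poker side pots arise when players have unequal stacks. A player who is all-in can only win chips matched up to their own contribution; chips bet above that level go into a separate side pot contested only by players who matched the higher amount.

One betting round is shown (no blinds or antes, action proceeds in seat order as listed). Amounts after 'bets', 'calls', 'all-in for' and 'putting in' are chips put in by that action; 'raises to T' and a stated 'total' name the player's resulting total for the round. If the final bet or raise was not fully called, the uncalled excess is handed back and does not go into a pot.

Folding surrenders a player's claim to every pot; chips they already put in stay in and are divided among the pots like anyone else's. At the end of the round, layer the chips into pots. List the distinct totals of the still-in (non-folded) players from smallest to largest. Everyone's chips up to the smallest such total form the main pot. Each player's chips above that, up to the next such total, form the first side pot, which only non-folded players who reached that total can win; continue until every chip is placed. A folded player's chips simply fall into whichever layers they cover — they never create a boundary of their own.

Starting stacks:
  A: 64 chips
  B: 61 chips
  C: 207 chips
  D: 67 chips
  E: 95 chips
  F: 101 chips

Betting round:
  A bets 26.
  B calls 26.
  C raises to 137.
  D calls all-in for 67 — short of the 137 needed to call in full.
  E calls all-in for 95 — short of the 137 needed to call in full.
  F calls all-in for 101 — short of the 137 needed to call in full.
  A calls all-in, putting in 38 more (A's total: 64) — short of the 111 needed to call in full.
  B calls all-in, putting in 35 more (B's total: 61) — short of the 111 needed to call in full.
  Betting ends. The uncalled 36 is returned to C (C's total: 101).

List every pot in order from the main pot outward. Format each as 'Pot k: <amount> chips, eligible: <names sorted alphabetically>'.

Pot 1: 366 chips, eligible: A, B, C, D, E, F
Pot 2: 15 chips, eligible: A, C, D, E, F
Pot 3: 12 chips, eligible: C, D, E, F
Pot 4: 84 chips, eligible: C, E, F
Pot 5: 12 chips, eligible: C, F

Derivation:
Contributions (after 36 returned to C): A=64, B=61, C=101, D=67, E=95, F=101
Pot levels (distinct totals of non-folded players): 61, 64, 67, 95, 101
Layer 1-61: 61 each from A, B, C, D, E, F = 61*6 = 366 chips; eligible A, B, C, D, E, F
Layer 62-64: 3 each from A, C, D, E, F = 3*5 = 15 chips; eligible A, C, D, E, F
Layer 65-67: 3 each from C, D, E, F = 3*4 = 12 chips; eligible C, D, E, F
Layer 68-95: 28 each from C, E, F = 28*3 = 84 chips; eligible C, E, F
Layer 96-101: 6 each from C, F = 6*2 = 12 chips; eligible C, F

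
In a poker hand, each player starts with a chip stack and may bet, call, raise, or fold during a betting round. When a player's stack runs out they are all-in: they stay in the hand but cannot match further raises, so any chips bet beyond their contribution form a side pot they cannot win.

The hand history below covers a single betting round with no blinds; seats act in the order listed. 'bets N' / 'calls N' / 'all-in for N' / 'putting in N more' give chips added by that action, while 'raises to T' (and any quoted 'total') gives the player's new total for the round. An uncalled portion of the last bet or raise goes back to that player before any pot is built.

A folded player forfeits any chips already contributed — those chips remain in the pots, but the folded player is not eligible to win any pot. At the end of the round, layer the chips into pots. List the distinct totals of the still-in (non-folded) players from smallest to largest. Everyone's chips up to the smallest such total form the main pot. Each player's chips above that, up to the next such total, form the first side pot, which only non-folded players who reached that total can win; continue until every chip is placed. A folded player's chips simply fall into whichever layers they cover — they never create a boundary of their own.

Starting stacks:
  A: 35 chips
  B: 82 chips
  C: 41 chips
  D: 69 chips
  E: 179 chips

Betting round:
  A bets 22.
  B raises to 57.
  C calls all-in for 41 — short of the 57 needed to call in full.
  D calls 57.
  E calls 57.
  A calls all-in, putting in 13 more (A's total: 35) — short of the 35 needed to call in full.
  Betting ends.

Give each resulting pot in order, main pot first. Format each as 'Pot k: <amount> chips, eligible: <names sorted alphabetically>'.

Contributions: A=35, B=57, C=41, D=57, E=57
Pot levels (distinct totals of non-folded players): 35, 41, 57
Layer 1-35: 35 each from A, B, C, D, E = 35*5 = 175 chips; eligible A, B, C, D, E
Layer 36-41: 6 each from B, C, D, E = 6*4 = 24 chips; eligible B, C, D, E
Layer 42-57: 16 each from B, D, E = 16*3 = 48 chips; eligible B, D, E

Pot 1: 175 chips, eligible: A, B, C, D, E
Pot 2: 24 chips, eligible: B, C, D, E
Pot 3: 48 chips, eligible: B, D, E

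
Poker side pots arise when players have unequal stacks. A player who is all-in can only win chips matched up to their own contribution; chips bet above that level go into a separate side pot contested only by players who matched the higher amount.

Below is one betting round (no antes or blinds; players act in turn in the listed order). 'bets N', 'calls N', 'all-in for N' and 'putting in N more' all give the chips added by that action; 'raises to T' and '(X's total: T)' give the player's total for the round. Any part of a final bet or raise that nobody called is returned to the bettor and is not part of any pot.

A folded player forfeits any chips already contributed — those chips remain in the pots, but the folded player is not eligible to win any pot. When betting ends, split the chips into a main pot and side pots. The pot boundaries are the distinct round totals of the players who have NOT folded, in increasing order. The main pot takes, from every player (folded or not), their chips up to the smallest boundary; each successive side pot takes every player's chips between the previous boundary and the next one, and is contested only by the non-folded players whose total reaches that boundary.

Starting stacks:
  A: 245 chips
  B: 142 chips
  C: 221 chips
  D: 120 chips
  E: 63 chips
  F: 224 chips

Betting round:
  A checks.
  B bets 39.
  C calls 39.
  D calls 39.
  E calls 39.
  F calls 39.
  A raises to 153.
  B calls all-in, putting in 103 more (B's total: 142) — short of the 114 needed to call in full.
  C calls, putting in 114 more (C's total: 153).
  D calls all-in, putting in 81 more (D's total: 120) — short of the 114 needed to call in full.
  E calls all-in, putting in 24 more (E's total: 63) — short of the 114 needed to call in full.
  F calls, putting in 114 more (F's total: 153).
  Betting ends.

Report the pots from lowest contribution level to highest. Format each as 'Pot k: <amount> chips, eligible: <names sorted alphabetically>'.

Contributions: A=153, B=142, C=153, D=120, E=63, F=153
Pot levels (distinct totals of non-folded players): 63, 120, 142, 153
Layer 1-63: 63 each from A, B, C, D, E, F = 63*6 = 378 chips; eligible A, B, C, D, E, F
Layer 64-120: 57 each from A, B, C, D, F = 57*5 = 285 chips; eligible A, B, C, D, F
Layer 121-142: 22 each from A, B, C, F = 22*4 = 88 chips; eligible A, B, C, F
Layer 143-153: 11 each from A, C, F = 11*3 = 33 chips; eligible A, C, F

Pot 1: 378 chips, eligible: A, B, C, D, E, F
Pot 2: 285 chips, eligible: A, B, C, D, F
Pot 3: 88 chips, eligible: A, B, C, F
Pot 4: 33 chips, eligible: A, C, F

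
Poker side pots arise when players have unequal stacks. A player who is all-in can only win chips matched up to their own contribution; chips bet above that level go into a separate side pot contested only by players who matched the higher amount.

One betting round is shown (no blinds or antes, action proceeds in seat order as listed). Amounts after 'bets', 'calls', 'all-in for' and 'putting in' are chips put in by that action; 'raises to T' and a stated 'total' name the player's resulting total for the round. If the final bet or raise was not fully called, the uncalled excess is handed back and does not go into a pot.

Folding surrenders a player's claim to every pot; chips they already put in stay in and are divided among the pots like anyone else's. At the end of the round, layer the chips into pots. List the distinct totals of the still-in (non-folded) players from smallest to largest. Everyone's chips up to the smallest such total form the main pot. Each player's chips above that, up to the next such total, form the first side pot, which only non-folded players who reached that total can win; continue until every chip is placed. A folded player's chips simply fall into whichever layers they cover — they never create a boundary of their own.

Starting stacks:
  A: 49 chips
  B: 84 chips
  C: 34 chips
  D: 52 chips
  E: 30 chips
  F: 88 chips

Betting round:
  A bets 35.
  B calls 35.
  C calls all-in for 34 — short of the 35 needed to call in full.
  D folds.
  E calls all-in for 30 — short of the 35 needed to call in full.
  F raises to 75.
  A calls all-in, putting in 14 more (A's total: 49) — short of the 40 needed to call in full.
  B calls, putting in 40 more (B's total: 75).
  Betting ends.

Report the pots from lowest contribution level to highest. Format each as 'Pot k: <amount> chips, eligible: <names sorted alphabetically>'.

Pot 1: 150 chips, eligible: A, B, C, E, F
Pot 2: 16 chips, eligible: A, B, C, F
Pot 3: 45 chips, eligible: A, B, F
Pot 4: 52 chips, eligible: B, F

Derivation:
Contributions: A=49, B=75, C=34, E=30, F=75
Folded: D
Pot levels (distinct totals of non-folded players): 30, 34, 49, 75
Layer 1-30: 30 each from A, B, C, E, F = 30*5 = 150 chips; eligible A, B, C, E, F
Layer 31-34: 4 each from A, B, C, F = 4*4 = 16 chips; eligible A, B, C, F
Layer 35-49: 15 each from A, B, F = 15*3 = 45 chips; eligible A, B, F
Layer 50-75: 26 each from B, F = 26*2 = 52 chips; eligible B, F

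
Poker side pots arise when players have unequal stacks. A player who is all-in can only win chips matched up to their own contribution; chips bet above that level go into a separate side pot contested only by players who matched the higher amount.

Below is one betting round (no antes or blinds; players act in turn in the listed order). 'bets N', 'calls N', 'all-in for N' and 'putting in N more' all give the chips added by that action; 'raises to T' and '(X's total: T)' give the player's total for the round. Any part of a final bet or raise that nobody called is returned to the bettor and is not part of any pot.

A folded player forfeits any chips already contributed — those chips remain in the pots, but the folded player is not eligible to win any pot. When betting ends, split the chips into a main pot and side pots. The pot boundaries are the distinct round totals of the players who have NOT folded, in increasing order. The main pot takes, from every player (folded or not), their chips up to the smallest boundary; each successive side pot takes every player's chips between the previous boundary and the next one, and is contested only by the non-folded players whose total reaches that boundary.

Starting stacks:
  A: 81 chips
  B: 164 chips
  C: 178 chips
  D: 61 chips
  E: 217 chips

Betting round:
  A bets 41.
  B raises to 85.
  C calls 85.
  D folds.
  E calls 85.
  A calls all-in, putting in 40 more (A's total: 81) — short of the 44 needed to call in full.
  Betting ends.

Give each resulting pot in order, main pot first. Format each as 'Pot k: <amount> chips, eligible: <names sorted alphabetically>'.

Pot 1: 324 chips, eligible: A, B, C, E
Pot 2: 12 chips, eligible: B, C, E

Derivation:
Contributions: A=81, B=85, C=85, E=85
Folded: D
Pot levels (distinct totals of non-folded players): 81, 85
Layer 1-81: 81 each from A, B, C, E = 81*4 = 324 chips; eligible A, B, C, E
Layer 82-85: 4 each from B, C, E = 4*3 = 12 chips; eligible B, C, E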